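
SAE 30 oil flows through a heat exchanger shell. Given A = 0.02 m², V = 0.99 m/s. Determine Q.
Formula: Q = A V
Q = 0.02·0.99·1000 = 19.8 L/s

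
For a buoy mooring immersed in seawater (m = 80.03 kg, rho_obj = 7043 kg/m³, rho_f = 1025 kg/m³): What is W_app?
Formula: W_{app} = mg\left(1 - \frac{\rho_f}{\rho_{obj}}\right)
W_app = 80.03·9.81·(1 − 1025/7043) = 670.8 N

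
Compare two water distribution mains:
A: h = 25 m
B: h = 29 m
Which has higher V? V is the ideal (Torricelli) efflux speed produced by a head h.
V(A) = 22.15 m/s, V(B) = 23.85 m/s. Answer: B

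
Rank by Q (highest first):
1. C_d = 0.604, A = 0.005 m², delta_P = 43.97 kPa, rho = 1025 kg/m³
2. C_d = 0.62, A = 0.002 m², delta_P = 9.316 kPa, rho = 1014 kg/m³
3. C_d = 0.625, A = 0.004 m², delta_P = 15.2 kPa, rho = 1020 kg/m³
Case 1: Q = 27.97 L/s
Case 2: Q = 5.315 L/s
Case 3: Q = 13.65 L/s
Ranking (highest first): 1, 3, 2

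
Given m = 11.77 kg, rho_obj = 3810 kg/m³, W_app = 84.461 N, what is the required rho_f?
Formula: W_{app} = mg\left(1 - \frac{\rho_f}{\rho_{obj}}\right)
Substituting knowns: 84.461 = 11.77·9.81·(1 − rho_f/3810)
Solving for rho_f: rho_f = 3810·(1 − 84.461/(11.77·9.81)) = 1023 kg/m³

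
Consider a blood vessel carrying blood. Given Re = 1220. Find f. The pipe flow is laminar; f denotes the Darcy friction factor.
Formula: f = \frac{64}{Re}
f = 64/1220 = 0.05246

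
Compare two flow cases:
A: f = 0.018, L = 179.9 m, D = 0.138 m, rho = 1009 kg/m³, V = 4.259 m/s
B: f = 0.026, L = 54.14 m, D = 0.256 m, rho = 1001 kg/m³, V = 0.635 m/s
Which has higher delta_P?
delta_P(A) = 214.7 kPa, delta_P(B) = 1.11 kPa. Answer: A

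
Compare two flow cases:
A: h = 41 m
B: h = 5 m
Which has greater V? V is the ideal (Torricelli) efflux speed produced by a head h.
V(A) = 28.36 m/s, V(B) = 9.905 m/s. Answer: A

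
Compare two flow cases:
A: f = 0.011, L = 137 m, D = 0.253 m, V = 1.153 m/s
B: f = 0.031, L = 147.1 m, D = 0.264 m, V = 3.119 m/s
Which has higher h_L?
h_L(A) = 0.4036 m, h_L(B) = 8.565 m. Answer: B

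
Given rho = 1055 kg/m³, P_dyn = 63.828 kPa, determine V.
Formula: P_{dyn} = \frac{1}{2} \rho V^2
Substituting knowns: 63.828 = 0.5·1055·V²/1000
Solving for V: V = √(2·(63.828·1000)/1055) = 11 m/s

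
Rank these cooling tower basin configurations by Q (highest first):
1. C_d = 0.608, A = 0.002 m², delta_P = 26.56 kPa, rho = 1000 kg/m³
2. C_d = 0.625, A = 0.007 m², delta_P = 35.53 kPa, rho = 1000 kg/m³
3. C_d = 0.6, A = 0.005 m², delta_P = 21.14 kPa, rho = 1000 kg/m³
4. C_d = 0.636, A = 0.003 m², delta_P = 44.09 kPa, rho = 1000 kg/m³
Case 1: Q = 8.863 L/s
Case 2: Q = 36.88 L/s
Case 3: Q = 19.51 L/s
Case 4: Q = 17.92 L/s
Ranking (highest first): 2, 3, 4, 1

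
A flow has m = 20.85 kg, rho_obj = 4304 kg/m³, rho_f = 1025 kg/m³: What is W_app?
Formula: W_{app} = mg\left(1 - \frac{\rho_f}{\rho_{obj}}\right)
W_app = 20.85·9.81·(1 − 1025/4304) = 155.8 N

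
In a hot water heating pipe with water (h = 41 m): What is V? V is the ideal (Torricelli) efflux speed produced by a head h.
Formula: V = \sqrt{2 g h}
V = √(2·9.81·41) = 28.36 m/s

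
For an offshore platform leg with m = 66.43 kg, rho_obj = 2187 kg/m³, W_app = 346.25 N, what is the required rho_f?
Formula: W_{app} = mg\left(1 - \frac{\rho_f}{\rho_{obj}}\right)
Substituting knowns: 346.25 = 66.43·9.81·(1 − rho_f/2187)
Solving for rho_f: rho_f = 2187·(1 − 346.25/(66.43·9.81)) = 1025 kg/m³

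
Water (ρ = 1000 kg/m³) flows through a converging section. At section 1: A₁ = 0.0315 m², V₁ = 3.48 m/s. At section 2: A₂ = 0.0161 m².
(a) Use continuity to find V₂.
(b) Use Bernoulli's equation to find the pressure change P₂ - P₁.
(a) Continuity: A₁V₁=A₂V₂ -> V₂=A₁V₁/A₂=0.0315*3.48/0.0161=6.81 m/s
(b) Bernoulli: P₂-P₁=0.5*rho*(V₁^2-V₂^2)/1000=0.5*1000*(3.48^2-6.81^2)/1000=-17.13 kPa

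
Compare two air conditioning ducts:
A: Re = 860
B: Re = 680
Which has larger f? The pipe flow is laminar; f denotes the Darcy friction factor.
f(A) = 0.07442, f(B) = 0.09412. Answer: B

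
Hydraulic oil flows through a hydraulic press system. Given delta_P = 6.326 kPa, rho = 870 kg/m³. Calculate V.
Formula: V = \sqrt{\frac{2 \Delta P}{\rho}}
V = √(2·(6.326·1000)/870) = 3.813 m/s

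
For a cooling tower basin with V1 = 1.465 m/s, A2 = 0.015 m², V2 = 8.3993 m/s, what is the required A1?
Formula: V_2 = \frac{A_1 V_1}{A_2}
Substituting knowns: 8.3993 = A1·1.465/0.015
Solving for A1: A1 = 8.3993·0.015/1.465 = 0.086 m²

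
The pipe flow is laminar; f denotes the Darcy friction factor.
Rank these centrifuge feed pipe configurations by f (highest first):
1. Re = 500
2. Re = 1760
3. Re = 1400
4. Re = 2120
Case 1: f = 0.128
Case 2: f = 0.03636
Case 3: f = 0.04571
Case 4: f = 0.03019
Ranking (highest first): 1, 3, 2, 4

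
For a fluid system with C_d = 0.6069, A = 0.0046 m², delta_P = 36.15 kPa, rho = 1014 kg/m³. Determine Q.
Formula: Q = C_d A \sqrt{\frac{2 \Delta P}{\rho}}
Q = 0.6069·0.0046·√(2·(36.15·1000)/1014)·1000 = 23.57 L/s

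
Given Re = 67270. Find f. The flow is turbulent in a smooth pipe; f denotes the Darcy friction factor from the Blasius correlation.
Formula: f = \frac{0.316}{Re^{0.25}}
f = 0.316/67270^0.25 = 0.01962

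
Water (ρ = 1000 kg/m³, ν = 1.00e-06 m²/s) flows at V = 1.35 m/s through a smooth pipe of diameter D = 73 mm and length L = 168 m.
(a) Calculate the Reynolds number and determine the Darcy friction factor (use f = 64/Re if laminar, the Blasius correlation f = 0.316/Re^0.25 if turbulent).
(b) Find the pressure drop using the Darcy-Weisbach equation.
(a) Re = V·D/ν = 1.35·0.073/1.00e-06 = 98550 → turbulent (Re > 4000); f = 0.316/Re^0.25 = 0.316/98550^0.25 = 0.017835
(b) Darcy-Weisbach: ΔP = f·(L/D)·½ρV²/1000 = 0.017835·(168/0.073)·½·1000·1.35²/1000 = 37.4 kPa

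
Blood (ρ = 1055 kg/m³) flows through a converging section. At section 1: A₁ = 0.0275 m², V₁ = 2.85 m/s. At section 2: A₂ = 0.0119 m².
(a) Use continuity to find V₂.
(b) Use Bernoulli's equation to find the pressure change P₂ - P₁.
(a) Continuity: A₁V₁=A₂V₂ -> V₂=A₁V₁/A₂=0.0275*2.85/0.0119=6.59 m/s
(b) Bernoulli: P₂-P₁=0.5*rho*(V₁^2-V₂^2)/1000=0.5*1055*(2.85^2-6.59^2)/1000=-18.62 kPa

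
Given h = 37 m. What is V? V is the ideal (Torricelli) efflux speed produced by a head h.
Formula: V = \sqrt{2 g h}
V = √(2·9.81·37) = 26.94 m/s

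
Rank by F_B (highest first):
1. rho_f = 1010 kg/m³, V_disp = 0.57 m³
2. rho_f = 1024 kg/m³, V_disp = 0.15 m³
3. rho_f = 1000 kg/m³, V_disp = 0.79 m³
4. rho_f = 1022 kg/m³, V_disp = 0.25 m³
Case 1: F_B = 5648 N
Case 2: F_B = 1507 N
Case 3: F_B = 7750 N
Case 4: F_B = 2506 N
Ranking (highest first): 3, 1, 4, 2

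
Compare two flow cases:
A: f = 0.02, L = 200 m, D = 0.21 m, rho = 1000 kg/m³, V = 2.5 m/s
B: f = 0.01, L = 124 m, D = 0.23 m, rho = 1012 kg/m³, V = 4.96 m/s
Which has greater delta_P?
delta_P(A) = 59.52 kPa, delta_P(B) = 67.11 kPa. Answer: B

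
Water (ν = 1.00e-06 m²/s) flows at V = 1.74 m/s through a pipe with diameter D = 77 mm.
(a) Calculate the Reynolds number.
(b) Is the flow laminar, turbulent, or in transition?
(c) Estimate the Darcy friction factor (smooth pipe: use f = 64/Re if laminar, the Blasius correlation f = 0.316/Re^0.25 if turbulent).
(a) Re = V·D/ν = 1.74·0.077/1.00e-06 = 133980
(b) Flow regime: turbulent (Re > 4000)
(c) Friction factor: f = 0.316/Re^0.25 = 0.316/133980^0.25 = 0.01652 (Blasius is strictly valid for Re ≲ 1e5; used here as the smooth-pipe estimate the problem specifies)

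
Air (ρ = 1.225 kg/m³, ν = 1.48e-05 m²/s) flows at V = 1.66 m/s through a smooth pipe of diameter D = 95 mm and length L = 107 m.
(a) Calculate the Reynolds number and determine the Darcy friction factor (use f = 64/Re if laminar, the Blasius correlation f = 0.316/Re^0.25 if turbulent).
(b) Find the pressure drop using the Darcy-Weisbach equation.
(a) Re = V·D/ν = 1.66·0.095/1.48e-05 = 10655 → turbulent (Re > 4000); f = 0.316/Re^0.25 = 0.316/10655^0.25 = 0.031103
(b) Darcy-Weisbach: ΔP = f·(L/D)·½ρV²/1000 = 0.031103·(107/0.095)·½·1.225·1.66²/1000 = 0.05913 kPa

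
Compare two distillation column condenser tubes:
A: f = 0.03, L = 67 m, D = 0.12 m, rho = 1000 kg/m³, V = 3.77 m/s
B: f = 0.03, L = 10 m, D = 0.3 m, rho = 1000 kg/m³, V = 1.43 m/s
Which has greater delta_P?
delta_P(A) = 119 kPa, delta_P(B) = 1.022 kPa. Answer: A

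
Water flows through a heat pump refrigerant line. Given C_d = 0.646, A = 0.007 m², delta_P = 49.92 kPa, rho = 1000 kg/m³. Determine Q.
Formula: Q = C_d A \sqrt{\frac{2 \Delta P}{\rho}}
Q = 0.646·0.007·√(2·(49.92·1000)/1000)·1000 = 45.18 L/s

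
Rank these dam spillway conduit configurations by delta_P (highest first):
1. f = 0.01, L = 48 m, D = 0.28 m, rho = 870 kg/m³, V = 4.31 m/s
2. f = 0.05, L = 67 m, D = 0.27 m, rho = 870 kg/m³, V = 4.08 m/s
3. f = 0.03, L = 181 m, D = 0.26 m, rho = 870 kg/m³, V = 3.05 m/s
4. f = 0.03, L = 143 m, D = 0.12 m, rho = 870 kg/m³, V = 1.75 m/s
Case 1: delta_P = 13.85 kPa
Case 2: delta_P = 89.84 kPa
Case 3: delta_P = 84.51 kPa
Case 4: delta_P = 47.63 kPa
Ranking (highest first): 2, 3, 4, 1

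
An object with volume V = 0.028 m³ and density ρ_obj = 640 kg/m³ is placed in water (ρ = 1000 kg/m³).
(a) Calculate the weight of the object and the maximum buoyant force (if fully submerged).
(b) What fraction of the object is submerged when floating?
(a) W=rho_obj*g*V=640*9.81*0.028=175.8 N; F_B(max)=rho*g*V=1000*9.81*0.028=274.7 N
(b) Floating fraction=rho_obj/rho=640/1000=0.640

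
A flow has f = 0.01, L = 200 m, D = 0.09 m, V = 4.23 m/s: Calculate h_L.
Formula: h_L = f \frac{L}{D} \frac{V^2}{2g}
h_L = 0.01·(200/0.09)·4.23²/(2·9.81) = 20.27 m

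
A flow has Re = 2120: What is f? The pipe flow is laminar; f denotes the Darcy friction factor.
Formula: f = \frac{64}{Re}
f = 64/2120 = 0.03019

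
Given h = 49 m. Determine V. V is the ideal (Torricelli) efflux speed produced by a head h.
Formula: V = \sqrt{2 g h}
V = √(2·9.81·49) = 31.01 m/s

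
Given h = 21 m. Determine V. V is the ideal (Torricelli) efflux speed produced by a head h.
Formula: V = \sqrt{2 g h}
V = √(2·9.81·21) = 20.3 m/s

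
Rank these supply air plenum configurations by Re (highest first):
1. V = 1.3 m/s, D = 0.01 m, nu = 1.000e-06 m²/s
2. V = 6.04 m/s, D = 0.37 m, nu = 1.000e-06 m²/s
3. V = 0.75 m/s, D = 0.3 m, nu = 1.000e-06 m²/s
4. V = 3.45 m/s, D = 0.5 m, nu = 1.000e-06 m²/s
Case 1: Re = 13000
Case 2: Re = 2.235e+06
Case 3: Re = 225000
Case 4: Re = 1.725e+06
Ranking (highest first): 2, 4, 3, 1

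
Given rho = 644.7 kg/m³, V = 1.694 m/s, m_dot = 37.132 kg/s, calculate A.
Formula: \dot{m} = \rho A V
Substituting knowns: 37.132 = 644.7·A·1.694
Solving for A: A = 37.132/(644.7·1.694) = 0.034 m²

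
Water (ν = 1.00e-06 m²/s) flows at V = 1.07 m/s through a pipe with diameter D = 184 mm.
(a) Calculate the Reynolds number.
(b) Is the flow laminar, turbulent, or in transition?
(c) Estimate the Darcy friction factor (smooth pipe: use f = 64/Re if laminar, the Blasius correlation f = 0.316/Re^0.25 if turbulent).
(a) Re = V·D/ν = 1.07·0.184/1.00e-06 = 196880
(b) Flow regime: turbulent (Re > 4000)
(c) Friction factor: f = 0.316/Re^0.25 = 0.316/196880^0.25 = 0.015 (Blasius is strictly valid for Re ≲ 1e5; used here as the smooth-pipe estimate the problem specifies)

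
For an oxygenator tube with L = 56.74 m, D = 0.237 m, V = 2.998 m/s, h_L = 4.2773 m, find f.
Formula: h_L = f \frac{L}{D} \frac{V^2}{2g}
Substituting knowns: 4.2773 = f·(56.74/0.237)·2.998²/(2·9.81)
Solving for f: f = 4.2773·2·9.81/((56.74/0.237)·2.998²) = 0.039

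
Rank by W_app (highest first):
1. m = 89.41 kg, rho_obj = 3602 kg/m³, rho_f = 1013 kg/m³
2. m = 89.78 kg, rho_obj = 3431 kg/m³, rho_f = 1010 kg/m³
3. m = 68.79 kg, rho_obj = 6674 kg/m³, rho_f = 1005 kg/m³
Case 1: W_app = 630.4 N
Case 2: W_app = 621.5 N
Case 3: W_app = 573.2 N
Ranking (highest first): 1, 2, 3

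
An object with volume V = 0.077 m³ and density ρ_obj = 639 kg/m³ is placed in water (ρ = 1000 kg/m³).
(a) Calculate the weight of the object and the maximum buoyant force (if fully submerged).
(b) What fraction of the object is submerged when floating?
(a) W=rho_obj*g*V=639*9.81*0.077=482.7 N; F_B(max)=rho*g*V=1000*9.81*0.077=755.4 N
(b) Floating fraction=rho_obj/rho=639/1000=0.639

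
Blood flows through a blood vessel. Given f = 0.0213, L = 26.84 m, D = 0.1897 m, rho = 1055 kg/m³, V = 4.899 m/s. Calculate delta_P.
Formula: \Delta P = f \frac{L}{D} \frac{\rho V^2}{2}
delta_P = 0.0213·(26.84/0.1897)·0.5·1055·4.899²/1000 = 38.15 kPa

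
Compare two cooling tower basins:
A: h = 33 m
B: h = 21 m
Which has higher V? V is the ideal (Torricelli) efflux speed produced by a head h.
V(A) = 25.45 m/s, V(B) = 20.3 m/s. Answer: A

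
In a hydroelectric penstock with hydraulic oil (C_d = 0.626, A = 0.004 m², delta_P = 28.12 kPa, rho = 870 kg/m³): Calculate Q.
Formula: Q = C_d A \sqrt{\frac{2 \Delta P}{\rho}}
Q = 0.626·0.004·√(2·(28.12·1000)/870)·1000 = 20.13 L/s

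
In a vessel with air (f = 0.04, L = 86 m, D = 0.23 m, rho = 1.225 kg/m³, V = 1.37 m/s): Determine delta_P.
Formula: \Delta P = f \frac{L}{D} \frac{\rho V^2}{2}
delta_P = 0.04·(86/0.23)·0.5·1.225·1.37²/1000 = 0.01719 kPa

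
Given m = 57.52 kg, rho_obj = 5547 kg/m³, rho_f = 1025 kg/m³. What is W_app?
Formula: W_{app} = mg\left(1 - \frac{\rho_f}{\rho_{obj}}\right)
W_app = 57.52·9.81·(1 − 1025/5547) = 460 N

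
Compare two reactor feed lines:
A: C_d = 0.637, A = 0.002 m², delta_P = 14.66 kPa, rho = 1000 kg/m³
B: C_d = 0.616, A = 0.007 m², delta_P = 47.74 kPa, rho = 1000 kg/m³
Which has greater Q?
Q(A) = 6.898 L/s, Q(B) = 42.13 L/s. Answer: B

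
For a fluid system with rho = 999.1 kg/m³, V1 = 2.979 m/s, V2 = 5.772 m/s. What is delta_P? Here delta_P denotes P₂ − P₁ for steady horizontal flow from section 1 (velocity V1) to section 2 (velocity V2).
Formula: \Delta P = \frac{1}{2} \rho (V_1^2 - V_2^2)
delta_P = 0.5·999.1·(2.979² − 5.772²)/1000 = -12.21 kPa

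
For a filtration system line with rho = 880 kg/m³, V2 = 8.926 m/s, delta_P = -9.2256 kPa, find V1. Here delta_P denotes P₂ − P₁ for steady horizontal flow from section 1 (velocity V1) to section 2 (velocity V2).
Formula: \Delta P = \frac{1}{2} \rho (V_1^2 - V_2^2)
Substituting knowns: -9.2256 = 0.5·880·(V1² − 8.926²)/1000
Solving for V1: V1 = √(8.926² + 2·(-9.2256·1000)/880) = 7.662 m/s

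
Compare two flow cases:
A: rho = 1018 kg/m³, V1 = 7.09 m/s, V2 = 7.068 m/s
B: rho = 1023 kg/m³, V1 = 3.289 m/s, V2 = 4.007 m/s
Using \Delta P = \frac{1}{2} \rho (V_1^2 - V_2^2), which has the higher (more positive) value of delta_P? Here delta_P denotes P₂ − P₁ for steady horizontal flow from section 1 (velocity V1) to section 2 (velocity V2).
delta_P(A) = 0.1585 kPa, delta_P(B) = -2.68 kPa. Answer: A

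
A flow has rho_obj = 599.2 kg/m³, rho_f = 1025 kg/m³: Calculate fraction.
Formula: f_{sub} = \frac{\rho_{obj}}{\rho_f}
fraction = 599.2/1025 = 0.5846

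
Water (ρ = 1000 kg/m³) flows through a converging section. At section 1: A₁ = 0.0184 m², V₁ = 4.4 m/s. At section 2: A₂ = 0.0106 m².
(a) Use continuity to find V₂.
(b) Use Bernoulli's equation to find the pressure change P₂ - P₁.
(a) Continuity: A₁V₁=A₂V₂ -> V₂=A₁V₁/A₂=0.0184*4.4/0.0106=7.64 m/s
(b) Bernoulli: P₂-P₁=0.5*rho*(V₁^2-V₂^2)/1000=0.5*1000*(4.4^2-7.64^2)/1000=-19.5 kPa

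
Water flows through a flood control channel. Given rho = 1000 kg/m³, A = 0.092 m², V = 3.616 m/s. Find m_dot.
Formula: \dot{m} = \rho A V
m_dot = 1000·0.092·3.616 = 332.7 kg/s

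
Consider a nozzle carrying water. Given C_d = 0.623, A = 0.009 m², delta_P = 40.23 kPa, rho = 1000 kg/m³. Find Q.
Formula: Q = C_d A \sqrt{\frac{2 \Delta P}{\rho}}
Q = 0.623·0.009·√(2·(40.23·1000)/1000)·1000 = 50.29 L/s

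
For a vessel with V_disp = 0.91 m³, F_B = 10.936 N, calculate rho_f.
Formula: F_B = \rho_f g V_{disp}
Substituting knowns: 10.936 = rho_f·9.81·0.91
Solving for rho_f: rho_f = 10.936/(9.81·0.91) = 1.225 kg/m³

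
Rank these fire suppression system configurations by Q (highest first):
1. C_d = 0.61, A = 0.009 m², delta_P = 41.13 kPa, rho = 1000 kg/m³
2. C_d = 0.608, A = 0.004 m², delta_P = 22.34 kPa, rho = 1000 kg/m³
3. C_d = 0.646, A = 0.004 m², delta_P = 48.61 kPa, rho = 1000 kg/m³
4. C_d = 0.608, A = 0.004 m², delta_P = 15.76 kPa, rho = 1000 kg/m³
Case 1: Q = 49.79 L/s
Case 2: Q = 16.26 L/s
Case 3: Q = 25.48 L/s
Case 4: Q = 13.65 L/s
Ranking (highest first): 1, 3, 2, 4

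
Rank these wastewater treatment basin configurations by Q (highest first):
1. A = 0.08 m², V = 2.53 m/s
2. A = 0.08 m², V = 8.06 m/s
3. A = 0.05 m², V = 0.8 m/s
Case 1: Q = 202.4 L/s
Case 2: Q = 644.8 L/s
Case 3: Q = 40 L/s
Ranking (highest first): 2, 1, 3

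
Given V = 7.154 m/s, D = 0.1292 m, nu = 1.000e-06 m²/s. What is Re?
Formula: Re = \frac{V D}{\nu}
Re = 7.154·0.1292/1.000e-06 = 924297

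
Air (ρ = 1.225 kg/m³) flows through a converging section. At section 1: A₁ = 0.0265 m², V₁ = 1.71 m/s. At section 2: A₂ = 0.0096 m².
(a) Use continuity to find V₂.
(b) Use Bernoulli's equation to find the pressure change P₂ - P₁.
(a) Continuity: A₁V₁=A₂V₂ -> V₂=A₁V₁/A₂=0.0265*1.71/0.0096=4.72 m/s
(b) Bernoulli: P₂-P₁=0.5*rho*(V₁^2-V₂^2)/1000=0.5*1.225*(1.71^2-4.72^2)/1000=-0.01185 kPa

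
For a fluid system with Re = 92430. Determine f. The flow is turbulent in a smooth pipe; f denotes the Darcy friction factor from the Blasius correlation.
Formula: f = \frac{0.316}{Re^{0.25}}
f = 0.316/92430^0.25 = 0.01812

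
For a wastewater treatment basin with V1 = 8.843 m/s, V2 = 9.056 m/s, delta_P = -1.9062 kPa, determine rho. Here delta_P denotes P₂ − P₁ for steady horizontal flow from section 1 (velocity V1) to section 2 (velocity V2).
Formula: \Delta P = \frac{1}{2} \rho (V_1^2 - V_2^2)
Substituting knowns: -1.9062 = 0.5·rho·(8.843² − 9.056²)/1000
Solving for rho: rho = 2·(-1.9062·1000)/(8.843² − 9.056²) = 1000 kg/m³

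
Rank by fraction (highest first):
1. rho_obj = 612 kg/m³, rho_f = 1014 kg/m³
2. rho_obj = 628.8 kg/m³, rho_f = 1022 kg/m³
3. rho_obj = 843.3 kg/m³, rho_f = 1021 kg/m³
Case 1: fraction = 0.6036
Case 2: fraction = 0.6153
Case 3: fraction = 0.826
Ranking (highest first): 3, 2, 1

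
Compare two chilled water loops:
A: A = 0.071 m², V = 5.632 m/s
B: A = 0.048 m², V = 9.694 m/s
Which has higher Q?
Q(A) = 399.9 L/s, Q(B) = 465.3 L/s. Answer: B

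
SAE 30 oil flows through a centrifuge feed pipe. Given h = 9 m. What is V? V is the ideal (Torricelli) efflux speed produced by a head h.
Formula: V = \sqrt{2 g h}
V = √(2·9.81·9) = 13.29 m/s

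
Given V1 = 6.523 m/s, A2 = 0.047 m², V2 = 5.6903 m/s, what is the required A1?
Formula: V_2 = \frac{A_1 V_1}{A_2}
Substituting knowns: 5.6903 = A1·6.523/0.047
Solving for A1: A1 = 5.6903·0.047/6.523 = 0.041 m²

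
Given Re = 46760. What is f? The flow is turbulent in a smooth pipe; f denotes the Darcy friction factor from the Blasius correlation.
Formula: f = \frac{0.316}{Re^{0.25}}
f = 0.316/46760^0.25 = 0.02149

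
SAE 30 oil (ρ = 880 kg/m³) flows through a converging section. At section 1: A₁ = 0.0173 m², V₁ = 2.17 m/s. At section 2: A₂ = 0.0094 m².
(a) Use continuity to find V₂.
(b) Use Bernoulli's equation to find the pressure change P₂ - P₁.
(a) Continuity: A₁V₁=A₂V₂ -> V₂=A₁V₁/A₂=0.0173*2.17/0.0094=3.99 m/s
(b) Bernoulli: P₂-P₁=0.5*rho*(V₁^2-V₂^2)/1000=0.5*880*(2.17^2-3.99^2)/1000=-4.933 kPa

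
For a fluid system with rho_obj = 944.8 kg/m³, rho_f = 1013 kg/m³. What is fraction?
Formula: f_{sub} = \frac{\rho_{obj}}{\rho_f}
fraction = 944.8/1013 = 0.9327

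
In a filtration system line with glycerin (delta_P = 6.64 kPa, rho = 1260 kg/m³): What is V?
Formula: V = \sqrt{\frac{2 \Delta P}{\rho}}
V = √(2·(6.64·1000)/1260) = 3.246 m/s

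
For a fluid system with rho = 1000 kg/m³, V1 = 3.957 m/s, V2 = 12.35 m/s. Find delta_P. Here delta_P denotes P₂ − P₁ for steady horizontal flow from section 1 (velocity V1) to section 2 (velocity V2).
Formula: \Delta P = \frac{1}{2} \rho (V_1^2 - V_2^2)
delta_P = 0.5·1000·(3.957² − 12.35²)/1000 = -68.43 kPa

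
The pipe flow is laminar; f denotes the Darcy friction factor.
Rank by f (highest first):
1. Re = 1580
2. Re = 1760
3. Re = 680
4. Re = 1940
Case 1: f = 0.04051
Case 2: f = 0.03636
Case 3: f = 0.09412
Case 4: f = 0.03299
Ranking (highest first): 3, 1, 2, 4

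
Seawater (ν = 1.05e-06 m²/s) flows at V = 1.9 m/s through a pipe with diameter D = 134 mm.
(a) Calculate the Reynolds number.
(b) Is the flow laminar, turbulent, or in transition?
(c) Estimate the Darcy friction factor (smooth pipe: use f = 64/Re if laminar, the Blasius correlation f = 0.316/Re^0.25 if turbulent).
(a) Re = V·D/ν = 1.9·0.134/1.05e-06 = 242480
(b) Flow regime: turbulent (Re > 4000)
(c) Friction factor: f = 0.316/Re^0.25 = 0.316/242480^0.25 = 0.01424 (Blasius is strictly valid for Re ≲ 1e5; used here as the smooth-pipe estimate the problem specifies)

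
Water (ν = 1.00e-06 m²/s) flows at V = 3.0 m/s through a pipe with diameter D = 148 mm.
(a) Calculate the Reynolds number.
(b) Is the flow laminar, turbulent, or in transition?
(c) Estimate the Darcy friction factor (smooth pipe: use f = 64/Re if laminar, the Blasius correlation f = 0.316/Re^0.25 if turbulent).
(a) Re = V·D/ν = 3.0·0.148/1.00e-06 = 444000
(b) Flow regime: turbulent (Re > 4000)
(c) Friction factor: f = 0.316/Re^0.25 = 0.316/444000^0.25 = 0.01224 (Blasius is strictly valid for Re ≲ 1e5; used here as the smooth-pipe estimate the problem specifies)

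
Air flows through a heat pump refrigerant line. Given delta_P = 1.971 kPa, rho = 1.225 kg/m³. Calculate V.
Formula: V = \sqrt{\frac{2 \Delta P}{\rho}}
V = √(2·(1.971·1000)/1.225) = 56.73 m/s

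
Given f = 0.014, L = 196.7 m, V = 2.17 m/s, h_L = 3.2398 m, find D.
Formula: h_L = f \frac{L}{D} \frac{V^2}{2g}
Substituting knowns: 3.2398 = 0.014·(196.7/D)·2.17²/(2·9.81)
Solving for D: D = 0.014·196.7·2.17²/(2·9.81·3.2398) = 0.204 m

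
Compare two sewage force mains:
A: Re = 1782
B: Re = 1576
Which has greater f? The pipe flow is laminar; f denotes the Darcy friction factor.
f(A) = 0.03591, f(B) = 0.04061. Answer: B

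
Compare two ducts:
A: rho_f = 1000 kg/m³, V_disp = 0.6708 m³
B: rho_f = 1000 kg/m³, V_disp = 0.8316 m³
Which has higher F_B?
F_B(A) = 6581 N, F_B(B) = 8158 N. Answer: B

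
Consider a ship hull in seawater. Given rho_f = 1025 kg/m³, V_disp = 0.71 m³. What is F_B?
Formula: F_B = \rho_f g V_{disp}
F_B = 1025·9.81·0.71 = 7139 N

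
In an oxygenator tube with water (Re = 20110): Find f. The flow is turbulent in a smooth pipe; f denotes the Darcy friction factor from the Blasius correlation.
Formula: f = \frac{0.316}{Re^{0.25}}
f = 0.316/20110^0.25 = 0.02654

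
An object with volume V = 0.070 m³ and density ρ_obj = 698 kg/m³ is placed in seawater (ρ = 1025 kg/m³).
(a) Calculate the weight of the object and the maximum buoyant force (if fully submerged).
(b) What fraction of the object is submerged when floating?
(a) W=rho_obj*g*V=698*9.81*0.070=479.3 N; F_B(max)=rho*g*V=1025*9.81*0.070=703.9 N
(b) Floating fraction=rho_obj/rho=698/1025=0.681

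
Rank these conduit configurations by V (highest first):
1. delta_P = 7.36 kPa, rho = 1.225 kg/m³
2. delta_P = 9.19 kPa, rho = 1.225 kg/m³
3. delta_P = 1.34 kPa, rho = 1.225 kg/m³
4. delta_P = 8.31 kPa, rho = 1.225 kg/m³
Case 1: V = 109.6 m/s
Case 2: V = 122.5 m/s
Case 3: V = 46.77 m/s
Case 4: V = 116.5 m/s
Ranking (highest first): 2, 4, 1, 3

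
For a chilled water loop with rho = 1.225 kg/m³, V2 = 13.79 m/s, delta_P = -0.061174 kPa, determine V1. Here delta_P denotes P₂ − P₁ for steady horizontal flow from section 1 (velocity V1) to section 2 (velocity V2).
Formula: \Delta P = \frac{1}{2} \rho (V_1^2 - V_2^2)
Substituting knowns: -0.061174 = 0.5·1.225·(V1² − 13.79²)/1000
Solving for V1: V1 = √(13.79² + 2·(-0.061174·1000)/1.225) = 9.502 m/s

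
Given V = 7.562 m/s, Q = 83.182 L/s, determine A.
Formula: Q = A V
Substituting knowns: 83.182 = A·7.562·1000
Solving for A: A = (83.182/1000)/7.562 = 0.011 m²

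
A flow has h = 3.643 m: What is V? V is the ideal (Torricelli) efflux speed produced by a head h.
Formula: V = \sqrt{2 g h}
V = √(2·9.81·3.643) = 8.454 m/s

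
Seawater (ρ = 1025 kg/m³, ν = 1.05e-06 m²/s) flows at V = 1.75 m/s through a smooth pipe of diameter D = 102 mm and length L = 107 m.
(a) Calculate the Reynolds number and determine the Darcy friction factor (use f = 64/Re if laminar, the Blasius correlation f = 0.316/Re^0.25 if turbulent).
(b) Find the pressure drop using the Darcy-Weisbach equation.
(a) Re = V·D/ν = 1.75·0.102/1.05e-06 = 170000 → turbulent (Re > 4000); f = 0.316/Re^0.25 = 0.316/170000^0.25 = 0.015562 (Blasius is strictly valid for Re ≲ 1e5; used here as the smooth-pipe estimate the problem specifies)
(b) Darcy-Weisbach: ΔP = f·(L/D)·½ρV²/1000 = 0.015562·(107/0.102)·½·1025·1.75²/1000 = 25.62 kPa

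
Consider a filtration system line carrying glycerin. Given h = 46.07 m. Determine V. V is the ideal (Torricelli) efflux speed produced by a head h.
Formula: V = \sqrt{2 g h}
V = √(2·9.81·46.07) = 30.06 m/s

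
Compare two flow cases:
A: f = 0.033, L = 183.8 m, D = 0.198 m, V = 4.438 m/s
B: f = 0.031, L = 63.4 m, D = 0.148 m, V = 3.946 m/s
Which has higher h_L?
h_L(A) = 30.75 m, h_L(B) = 10.54 m. Answer: A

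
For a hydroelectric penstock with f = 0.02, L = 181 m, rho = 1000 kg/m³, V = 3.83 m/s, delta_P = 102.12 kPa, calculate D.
Formula: \Delta P = f \frac{L}{D} \frac{\rho V^2}{2}
Substituting knowns: 102.12 = 0.02·(181/D)·0.5·1000·3.83²/1000
Solving for D: D = 0.02·181·0.5·1000·3.83²/(102.12·1000) = 0.26 m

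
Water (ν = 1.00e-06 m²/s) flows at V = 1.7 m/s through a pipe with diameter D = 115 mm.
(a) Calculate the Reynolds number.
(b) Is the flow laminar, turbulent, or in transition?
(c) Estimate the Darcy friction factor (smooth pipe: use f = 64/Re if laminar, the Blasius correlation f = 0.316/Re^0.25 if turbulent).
(a) Re = V·D/ν = 1.7·0.115/1.00e-06 = 195500
(b) Flow regime: turbulent (Re > 4000)
(c) Friction factor: f = 0.316/Re^0.25 = 0.316/195500^0.25 = 0.01503 (Blasius is strictly valid for Re ≲ 1e5; used here as the smooth-pipe estimate the problem specifies)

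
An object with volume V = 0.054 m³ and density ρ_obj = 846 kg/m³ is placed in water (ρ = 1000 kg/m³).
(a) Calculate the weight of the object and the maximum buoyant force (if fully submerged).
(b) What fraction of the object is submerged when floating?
(a) W=rho_obj*g*V=846*9.81*0.054=448.2 N; F_B(max)=rho*g*V=1000*9.81*0.054=529.7 N
(b) Floating fraction=rho_obj/rho=846/1000=0.846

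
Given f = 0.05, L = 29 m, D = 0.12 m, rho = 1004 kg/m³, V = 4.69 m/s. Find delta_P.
Formula: \Delta P = f \frac{L}{D} \frac{\rho V^2}{2}
delta_P = 0.05·(29/0.12)·0.5·1004·4.69²/1000 = 133.4 kPa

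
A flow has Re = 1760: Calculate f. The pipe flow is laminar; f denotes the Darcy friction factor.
Formula: f = \frac{64}{Re}
f = 64/1760 = 0.03636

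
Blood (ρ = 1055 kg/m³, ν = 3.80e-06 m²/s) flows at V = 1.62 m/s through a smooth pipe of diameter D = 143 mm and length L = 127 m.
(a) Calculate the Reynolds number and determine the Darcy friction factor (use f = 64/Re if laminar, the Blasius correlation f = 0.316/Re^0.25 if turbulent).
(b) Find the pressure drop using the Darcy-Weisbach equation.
(a) Re = V·D/ν = 1.62·0.143/3.80e-06 = 60963 → turbulent (Re > 4000); f = 0.316/Re^0.25 = 0.316/60963^0.25 = 0.02011
(b) Darcy-Weisbach: ΔP = f·(L/D)·½ρV²/1000 = 0.02011·(127/0.143)·½·1055·1.62²/1000 = 24.72 kPa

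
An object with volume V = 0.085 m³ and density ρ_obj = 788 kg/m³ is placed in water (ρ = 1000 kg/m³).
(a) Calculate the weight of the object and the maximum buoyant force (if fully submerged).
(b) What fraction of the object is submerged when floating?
(a) W=rho_obj*g*V=788*9.81*0.085=657.1 N; F_B(max)=rho*g*V=1000*9.81*0.085=833.9 N
(b) Floating fraction=rho_obj/rho=788/1000=0.788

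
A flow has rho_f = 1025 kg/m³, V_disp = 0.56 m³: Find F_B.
Formula: F_B = \rho_f g V_{disp}
F_B = 1025·9.81·0.56 = 5631 N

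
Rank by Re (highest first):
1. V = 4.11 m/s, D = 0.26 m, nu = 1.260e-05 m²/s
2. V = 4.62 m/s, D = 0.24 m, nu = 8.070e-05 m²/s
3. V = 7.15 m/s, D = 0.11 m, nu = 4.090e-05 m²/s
Case 1: Re = 84810
Case 2: Re = 13740
Case 3: Re = 19230
Ranking (highest first): 1, 3, 2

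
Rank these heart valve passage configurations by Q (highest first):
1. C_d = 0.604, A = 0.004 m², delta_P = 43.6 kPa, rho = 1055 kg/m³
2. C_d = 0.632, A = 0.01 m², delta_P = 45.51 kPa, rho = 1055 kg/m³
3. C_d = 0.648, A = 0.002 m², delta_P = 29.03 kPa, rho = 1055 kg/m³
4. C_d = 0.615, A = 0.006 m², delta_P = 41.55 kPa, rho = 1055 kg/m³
Case 1: Q = 21.96 L/s
Case 2: Q = 58.7 L/s
Case 3: Q = 9.614 L/s
Case 4: Q = 32.75 L/s
Ranking (highest first): 2, 4, 1, 3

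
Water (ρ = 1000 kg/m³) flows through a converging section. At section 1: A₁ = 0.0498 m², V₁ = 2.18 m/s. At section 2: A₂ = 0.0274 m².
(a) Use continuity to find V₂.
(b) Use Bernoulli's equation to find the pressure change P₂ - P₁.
(a) Continuity: A₁V₁=A₂V₂ -> V₂=A₁V₁/A₂=0.0498*2.18/0.0274=3.96 m/s
(b) Bernoulli: P₂-P₁=0.5*rho*(V₁^2-V₂^2)/1000=0.5*1000*(2.18^2-3.96^2)/1000=-5.465 kPa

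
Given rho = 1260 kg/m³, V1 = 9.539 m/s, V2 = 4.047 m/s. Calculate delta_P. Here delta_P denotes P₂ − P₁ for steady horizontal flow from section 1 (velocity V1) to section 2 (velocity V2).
Formula: \Delta P = \frac{1}{2} \rho (V_1^2 - V_2^2)
delta_P = 0.5·1260·(9.539² − 4.047²)/1000 = 47.01 kPa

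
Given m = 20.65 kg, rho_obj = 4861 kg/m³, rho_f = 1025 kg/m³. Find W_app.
Formula: W_{app} = mg\left(1 - \frac{\rho_f}{\rho_{obj}}\right)
W_app = 20.65·9.81·(1 − 1025/4861) = 159.9 N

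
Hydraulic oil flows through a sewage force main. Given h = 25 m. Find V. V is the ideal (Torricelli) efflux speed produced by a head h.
Formula: V = \sqrt{2 g h}
V = √(2·9.81·25) = 22.15 m/s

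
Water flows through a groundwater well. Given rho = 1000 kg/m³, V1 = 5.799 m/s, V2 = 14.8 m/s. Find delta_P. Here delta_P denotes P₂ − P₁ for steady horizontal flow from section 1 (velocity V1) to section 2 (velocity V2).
Formula: \Delta P = \frac{1}{2} \rho (V_1^2 - V_2^2)
delta_P = 0.5·1000·(5.799² − 14.8²)/1000 = -92.71 kPa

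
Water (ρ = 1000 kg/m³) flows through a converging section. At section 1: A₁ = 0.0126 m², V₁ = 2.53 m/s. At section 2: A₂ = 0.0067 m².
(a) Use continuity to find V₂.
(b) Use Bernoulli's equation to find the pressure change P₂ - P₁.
(a) Continuity: A₁V₁=A₂V₂ -> V₂=A₁V₁/A₂=0.0126*2.53/0.0067=4.76 m/s
(b) Bernoulli: P₂-P₁=0.5*rho*(V₁^2-V₂^2)/1000=0.5*1000*(2.53^2-4.76^2)/1000=-8.128 kPa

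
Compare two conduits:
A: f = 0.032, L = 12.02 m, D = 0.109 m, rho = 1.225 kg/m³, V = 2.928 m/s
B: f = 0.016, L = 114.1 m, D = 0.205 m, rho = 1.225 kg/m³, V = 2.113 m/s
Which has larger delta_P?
delta_P(A) = 0.01853 kPa, delta_P(B) = 0.02435 kPa. Answer: B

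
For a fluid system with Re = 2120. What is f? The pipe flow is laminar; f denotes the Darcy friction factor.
Formula: f = \frac{64}{Re}
f = 64/2120 = 0.03019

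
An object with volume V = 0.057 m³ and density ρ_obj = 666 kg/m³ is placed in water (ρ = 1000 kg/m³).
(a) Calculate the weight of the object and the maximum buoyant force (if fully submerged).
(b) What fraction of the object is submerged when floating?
(a) W=rho_obj*g*V=666*9.81*0.057=372.4 N; F_B(max)=rho*g*V=1000*9.81*0.057=559.2 N
(b) Floating fraction=rho_obj/rho=666/1000=0.666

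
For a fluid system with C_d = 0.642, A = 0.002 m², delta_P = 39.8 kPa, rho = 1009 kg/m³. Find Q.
Formula: Q = C_d A \sqrt{\frac{2 \Delta P}{\rho}}
Q = 0.642·0.002·√(2·(39.8·1000)/1009)·1000 = 11.4 L/s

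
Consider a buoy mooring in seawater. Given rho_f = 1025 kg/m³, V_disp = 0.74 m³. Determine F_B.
Formula: F_B = \rho_f g V_{disp}
F_B = 1025·9.81·0.74 = 7441 N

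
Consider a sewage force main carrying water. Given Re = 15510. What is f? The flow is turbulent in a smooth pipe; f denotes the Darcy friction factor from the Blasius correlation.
Formula: f = \frac{0.316}{Re^{0.25}}
f = 0.316/15510^0.25 = 0.02832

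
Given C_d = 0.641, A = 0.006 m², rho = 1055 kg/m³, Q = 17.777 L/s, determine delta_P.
Formula: Q = C_d A \sqrt{\frac{2 \Delta P}{\rho}}
Substituting knowns: 17.777 = 0.641·0.006·√(2·(delta_P·1000)/1055)·1000
Solving for delta_P: delta_P = ((17.777/1000)/(0.641·0.006))²·1055/2/1000 = 11.27 kPa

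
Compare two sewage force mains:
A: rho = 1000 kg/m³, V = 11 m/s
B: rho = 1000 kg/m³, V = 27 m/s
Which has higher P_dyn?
P_dyn(A) = 60.5 kPa, P_dyn(B) = 364.5 kPa. Answer: B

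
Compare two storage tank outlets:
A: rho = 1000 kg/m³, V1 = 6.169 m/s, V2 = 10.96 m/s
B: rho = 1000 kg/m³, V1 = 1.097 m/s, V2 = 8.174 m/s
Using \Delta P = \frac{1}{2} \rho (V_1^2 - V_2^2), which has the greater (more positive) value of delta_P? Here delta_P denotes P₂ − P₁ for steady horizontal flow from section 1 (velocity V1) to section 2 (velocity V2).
delta_P(A) = -41.03 kPa, delta_P(B) = -32.81 kPa. Answer: B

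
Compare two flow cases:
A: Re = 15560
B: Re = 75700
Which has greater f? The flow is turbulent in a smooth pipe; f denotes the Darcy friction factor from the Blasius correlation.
f(A) = 0.02829, f(B) = 0.01905. Answer: A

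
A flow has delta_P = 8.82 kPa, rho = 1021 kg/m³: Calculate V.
Formula: V = \sqrt{\frac{2 \Delta P}{\rho}}
V = √(2·(8.82·1000)/1021) = 4.157 m/s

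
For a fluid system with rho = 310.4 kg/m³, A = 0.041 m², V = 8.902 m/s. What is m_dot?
Formula: \dot{m} = \rho A V
m_dot = 310.4·0.041·8.902 = 113.3 kg/s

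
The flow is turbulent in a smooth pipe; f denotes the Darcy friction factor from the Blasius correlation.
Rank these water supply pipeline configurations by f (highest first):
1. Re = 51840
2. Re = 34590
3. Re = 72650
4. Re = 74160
Case 1: f = 0.02094
Case 2: f = 0.02317
Case 3: f = 0.01925
Case 4: f = 0.01915
Ranking (highest first): 2, 1, 3, 4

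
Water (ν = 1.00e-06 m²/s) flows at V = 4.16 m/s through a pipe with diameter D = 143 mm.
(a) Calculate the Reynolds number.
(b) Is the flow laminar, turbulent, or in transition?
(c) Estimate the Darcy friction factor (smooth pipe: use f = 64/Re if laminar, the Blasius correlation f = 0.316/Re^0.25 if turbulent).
(a) Re = V·D/ν = 4.16·0.143/1.00e-06 = 594880
(b) Flow regime: turbulent (Re > 4000)
(c) Friction factor: f = 0.316/Re^0.25 = 0.316/594880^0.25 = 0.01138 (Blasius is strictly valid for Re ≲ 1e5; used here as the smooth-pipe estimate the problem specifies)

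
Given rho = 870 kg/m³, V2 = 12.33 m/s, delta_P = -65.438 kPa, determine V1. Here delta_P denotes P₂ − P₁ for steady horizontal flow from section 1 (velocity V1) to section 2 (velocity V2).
Formula: \Delta P = \frac{1}{2} \rho (V_1^2 - V_2^2)
Substituting knowns: -65.438 = 0.5·870·(V1² − 12.33²)/1000
Solving for V1: V1 = √(12.33² + 2·(-65.438·1000)/870) = 1.264 m/s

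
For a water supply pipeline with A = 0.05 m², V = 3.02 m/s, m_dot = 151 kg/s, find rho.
Formula: \dot{m} = \rho A V
Substituting knowns: 151 = rho·0.05·3.02
Solving for rho: rho = 151/(0.05·3.02) = 1000 kg/m³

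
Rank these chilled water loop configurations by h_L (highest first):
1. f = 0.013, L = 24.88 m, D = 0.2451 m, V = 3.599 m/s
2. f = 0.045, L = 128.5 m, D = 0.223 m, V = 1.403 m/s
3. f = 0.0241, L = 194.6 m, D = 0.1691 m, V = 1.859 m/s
Case 1: h_L = 0.8712 m
Case 2: h_L = 2.602 m
Case 3: h_L = 4.885 m
Ranking (highest first): 3, 2, 1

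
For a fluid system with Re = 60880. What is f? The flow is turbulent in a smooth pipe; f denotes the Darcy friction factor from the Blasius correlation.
Formula: f = \frac{0.316}{Re^{0.25}}
f = 0.316/60880^0.25 = 0.02012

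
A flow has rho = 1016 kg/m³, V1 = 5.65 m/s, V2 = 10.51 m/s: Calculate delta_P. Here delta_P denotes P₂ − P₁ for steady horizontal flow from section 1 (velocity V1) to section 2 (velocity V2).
Formula: \Delta P = \frac{1}{2} \rho (V_1^2 - V_2^2)
delta_P = 0.5·1016·(5.65² − 10.51²)/1000 = -39.9 kPa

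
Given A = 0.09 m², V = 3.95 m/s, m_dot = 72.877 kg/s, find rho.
Formula: \dot{m} = \rho A V
Substituting knowns: 72.877 = rho·0.09·3.95
Solving for rho: rho = 72.877/(0.09·3.95) = 205 kg/m³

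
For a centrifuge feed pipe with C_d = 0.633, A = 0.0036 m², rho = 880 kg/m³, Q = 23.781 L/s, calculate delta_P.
Formula: Q = C_d A \sqrt{\frac{2 \Delta P}{\rho}}
Substituting knowns: 23.781 = 0.633·0.0036·√(2·(delta_P·1000)/880)·1000
Solving for delta_P: delta_P = ((23.781/1000)/(0.633·0.0036))²·880/2/1000 = 47.92 kPa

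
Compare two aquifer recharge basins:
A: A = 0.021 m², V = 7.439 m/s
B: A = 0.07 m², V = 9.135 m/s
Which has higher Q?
Q(A) = 156.2 L/s, Q(B) = 639.5 L/s. Answer: B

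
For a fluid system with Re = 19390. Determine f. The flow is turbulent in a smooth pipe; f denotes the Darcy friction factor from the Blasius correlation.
Formula: f = \frac{0.316}{Re^{0.25}}
f = 0.316/19390^0.25 = 0.02678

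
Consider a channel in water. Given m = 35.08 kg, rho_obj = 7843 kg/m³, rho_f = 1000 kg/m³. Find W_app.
Formula: W_{app} = mg\left(1 - \frac{\rho_f}{\rho_{obj}}\right)
W_app = 35.08·9.81·(1 − 1000/7843) = 300.3 N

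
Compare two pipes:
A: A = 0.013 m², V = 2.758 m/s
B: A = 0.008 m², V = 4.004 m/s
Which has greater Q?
Q(A) = 35.85 L/s, Q(B) = 32.03 L/s. Answer: A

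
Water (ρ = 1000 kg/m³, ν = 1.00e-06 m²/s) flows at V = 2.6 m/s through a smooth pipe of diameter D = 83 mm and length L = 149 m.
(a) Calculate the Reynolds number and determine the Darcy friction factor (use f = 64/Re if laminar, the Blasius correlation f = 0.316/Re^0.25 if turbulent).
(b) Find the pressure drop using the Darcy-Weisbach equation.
(a) Re = V·D/ν = 2.6·0.083/1.00e-06 = 215800 → turbulent (Re > 4000); f = 0.316/Re^0.25 = 0.316/215800^0.25 = 0.014661 (Blasius is strictly valid for Re ≲ 1e5; used here as the smooth-pipe estimate the problem specifies)
(b) Darcy-Weisbach: ΔP = f·(L/D)·½ρV²/1000 = 0.014661·(149/0.083)·½·1000·2.6²/1000 = 88.96 kPa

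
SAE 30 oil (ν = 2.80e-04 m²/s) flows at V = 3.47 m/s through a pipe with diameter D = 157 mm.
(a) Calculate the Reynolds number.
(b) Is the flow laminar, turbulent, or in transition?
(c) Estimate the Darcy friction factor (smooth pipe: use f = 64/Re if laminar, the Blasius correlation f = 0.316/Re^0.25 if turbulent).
(a) Re = V·D/ν = 3.47·0.157/2.80e-04 = 1945.7
(b) Flow regime: laminar (Re < 2300)
(c) Friction factor: f = 64/Re = 64/1945.7 = 0.03289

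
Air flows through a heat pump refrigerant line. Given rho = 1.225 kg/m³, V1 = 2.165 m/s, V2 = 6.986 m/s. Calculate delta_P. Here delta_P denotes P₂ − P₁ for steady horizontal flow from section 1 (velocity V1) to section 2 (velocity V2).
Formula: \Delta P = \frac{1}{2} \rho (V_1^2 - V_2^2)
delta_P = 0.5·1.225·(2.165² − 6.986²)/1000 = -0.02702 kPa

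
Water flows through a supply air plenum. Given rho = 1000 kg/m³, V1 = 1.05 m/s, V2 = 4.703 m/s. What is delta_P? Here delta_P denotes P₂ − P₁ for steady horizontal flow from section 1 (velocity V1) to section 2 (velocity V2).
Formula: \Delta P = \frac{1}{2} \rho (V_1^2 - V_2^2)
delta_P = 0.5·1000·(1.05² − 4.703²)/1000 = -10.51 kPa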